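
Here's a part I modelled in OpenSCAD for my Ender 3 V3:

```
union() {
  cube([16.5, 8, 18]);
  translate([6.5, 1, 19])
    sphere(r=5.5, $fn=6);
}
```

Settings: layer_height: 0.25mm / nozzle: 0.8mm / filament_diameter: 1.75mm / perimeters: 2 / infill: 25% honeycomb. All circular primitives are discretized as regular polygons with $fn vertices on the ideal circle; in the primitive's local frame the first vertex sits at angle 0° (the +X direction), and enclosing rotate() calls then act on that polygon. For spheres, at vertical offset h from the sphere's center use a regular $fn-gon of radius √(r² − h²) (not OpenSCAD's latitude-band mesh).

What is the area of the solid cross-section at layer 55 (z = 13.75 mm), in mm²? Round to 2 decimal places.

At z = 13.75 mm: the 16.5×8 cube contributes its full rectangle (area 132.00 mm²); the r=5.5 sphere at (6.5, 1) slices to a regular 6-gon of circumradius 1.639 (√(r²−h²) with h=5.25 from center) (area = (6/2)·1.639²·sin(360°/6) = 6.98 mm²); Merging all regions: the regions partially overlap — summed areas 138.98 mm² minus the doubly-counted overlap 6.19 mm² gives 132.79 mm² — area = 132.79 mm². Overall, the cross-section is a single solid region. Net area = 132.79 mm².

132.79 mm²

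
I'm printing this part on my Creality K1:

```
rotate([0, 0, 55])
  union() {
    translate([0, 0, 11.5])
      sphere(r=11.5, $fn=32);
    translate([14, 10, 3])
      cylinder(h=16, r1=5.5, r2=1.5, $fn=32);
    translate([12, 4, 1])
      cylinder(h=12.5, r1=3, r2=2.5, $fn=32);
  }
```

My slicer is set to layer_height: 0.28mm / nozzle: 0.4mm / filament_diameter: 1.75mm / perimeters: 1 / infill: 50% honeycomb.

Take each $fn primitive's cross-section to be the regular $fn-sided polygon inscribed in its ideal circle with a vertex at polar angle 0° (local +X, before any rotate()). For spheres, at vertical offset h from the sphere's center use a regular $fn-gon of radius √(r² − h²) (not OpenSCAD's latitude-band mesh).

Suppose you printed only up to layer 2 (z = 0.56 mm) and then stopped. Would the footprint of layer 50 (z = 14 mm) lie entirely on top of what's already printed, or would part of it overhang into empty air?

Compare the two slices. At z = 0.56: the sphere: section is a regular 32-gon, circumradius = √(r²−h²) = √(11.5²−10.94²) = 3.545 (area = (32/2)·3.545²·sin(360°/32) = 39.23 mm²); the cone at (14, 10) is not intersected at this z (z outside [3, 19]); the cone at (12, 4) is not intersected at this z (z outside [1, 13.5]); Merging all regions: only the r=11.5 sphere is present, so the union is just that shape — area = 39.23 mm²; (rotated 55° about Z; rotation is an isometry so areas/perimeters/island counts are preserved). At z = 14: the r=11.5 sphere slices to a regular 32-gon of circumradius 11.225 (√(r²−h²) with h=2.5 from center) (area = (32/2)·11.225²·sin(360°/32) = 393.30 mm²); the cone at (14, 10) (r1=5.5→r2=1.5) has section circumradius 2.750 here — a regular 32-gon (area = (32/2)·2.750²·sin(360°/32) = 23.61 mm²); the cone at (12, 4) is absent (z outside [1, 13.5]); Combining (union): the 2 present regions are separate (no shared area or edge), so areas and boundary lengths simply add and each stays a separate island — area = 416.91 mm²; (whole slice rotated 55° about Z — lengths, areas and connectivity unchanged). Checking containment: at z = 14 the cross-section extends beyond the z = 0.56 cross-section by about 377.68 mm².

part overhangs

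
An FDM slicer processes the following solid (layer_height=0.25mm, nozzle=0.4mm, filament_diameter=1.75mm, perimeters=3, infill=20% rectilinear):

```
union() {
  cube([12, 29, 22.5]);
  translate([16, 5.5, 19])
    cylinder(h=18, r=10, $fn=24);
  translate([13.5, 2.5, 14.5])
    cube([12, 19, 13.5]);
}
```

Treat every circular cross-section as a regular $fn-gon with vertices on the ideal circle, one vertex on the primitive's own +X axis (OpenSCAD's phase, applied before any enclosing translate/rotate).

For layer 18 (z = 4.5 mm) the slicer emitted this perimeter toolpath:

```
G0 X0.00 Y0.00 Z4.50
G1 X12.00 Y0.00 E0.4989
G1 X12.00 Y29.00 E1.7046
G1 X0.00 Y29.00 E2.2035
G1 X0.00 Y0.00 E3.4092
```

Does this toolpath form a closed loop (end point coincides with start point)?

yes

Start point (G0): (0.00, 0.00). End point (last G1): the path returns to the start — closed.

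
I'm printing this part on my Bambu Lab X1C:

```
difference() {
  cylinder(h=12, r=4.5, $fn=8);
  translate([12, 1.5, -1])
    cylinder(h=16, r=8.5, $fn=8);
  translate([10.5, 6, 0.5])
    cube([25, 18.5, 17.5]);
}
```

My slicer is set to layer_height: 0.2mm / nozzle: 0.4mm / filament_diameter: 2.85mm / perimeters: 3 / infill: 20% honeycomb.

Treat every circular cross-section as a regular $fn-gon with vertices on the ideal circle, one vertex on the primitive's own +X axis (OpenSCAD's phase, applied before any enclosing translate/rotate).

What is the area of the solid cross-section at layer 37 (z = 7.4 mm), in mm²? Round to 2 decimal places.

56.53 mm²

At z = 7.4 mm: the r=4.5 cylinder contributes a regular 8-gon of circumradius 4.5 (area = (8/2)·4.500²·sin(360°/8) = 57.28 mm²); the r=8.5 cylinder at (12, 1.5) contributes a regular 8-gon of circumradius 8.5 (area = (8/2)·8.500²·sin(360°/8) = 204.35 mm²); the cube at (10.5, 6) (footprint 25×18.5) is included at this height (area 462.50 mm²); After the difference (first − rest): starting from the r=4.5 cylinder (57.28 mm²), the r=8.5 cylinder at (12, 1.5) partially overlaps it — only the 0.74 mm² overlap (of its 204.35 mm²) is removed, clipping the outline; the 25×18.5 cube at (10.5, 6) misses the remaining region (no effect) — area = 56.53 mm². Overall, the cross-section is a single solid region. Net area = 56.53 mm².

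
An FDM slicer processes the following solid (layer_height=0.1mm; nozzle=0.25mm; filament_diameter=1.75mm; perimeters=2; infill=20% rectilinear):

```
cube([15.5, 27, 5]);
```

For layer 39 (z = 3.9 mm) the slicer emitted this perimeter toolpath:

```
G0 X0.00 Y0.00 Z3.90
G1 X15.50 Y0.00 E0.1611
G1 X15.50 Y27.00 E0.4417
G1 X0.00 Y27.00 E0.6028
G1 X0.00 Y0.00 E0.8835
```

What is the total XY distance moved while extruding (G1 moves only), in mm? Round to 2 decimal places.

85.00 mm

Sum the Euclidean lengths of each G1 segment: total = 85.00 mm.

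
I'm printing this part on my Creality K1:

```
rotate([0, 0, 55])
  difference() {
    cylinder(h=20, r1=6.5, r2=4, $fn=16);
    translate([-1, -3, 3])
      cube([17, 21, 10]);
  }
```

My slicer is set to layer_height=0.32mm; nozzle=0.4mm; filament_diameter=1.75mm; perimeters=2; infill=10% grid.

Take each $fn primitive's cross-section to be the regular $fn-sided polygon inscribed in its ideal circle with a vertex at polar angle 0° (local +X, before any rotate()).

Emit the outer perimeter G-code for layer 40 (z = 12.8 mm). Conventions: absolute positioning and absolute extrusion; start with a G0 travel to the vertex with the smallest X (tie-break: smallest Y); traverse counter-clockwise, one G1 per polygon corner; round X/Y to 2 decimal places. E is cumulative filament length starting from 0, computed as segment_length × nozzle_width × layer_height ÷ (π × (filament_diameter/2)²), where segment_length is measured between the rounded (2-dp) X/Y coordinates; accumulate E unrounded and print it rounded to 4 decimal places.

G0 X-4.83 Y-0.85 Z12.80
G1 X-4.13 Y-2.63 E0.1018
G1 X-2.81 Y-4.01 E0.2034
G1 X-1.06 Y-4.78 E0.3052
G1 X0.85 Y-4.83 E0.4068
G1 X2.63 Y-4.13 E0.5086
G1 X4.01 Y-2.81 E0.6102
G1 X4.78 Y-1.06 E0.7120
G1 X4.83 Y0.85 E0.8137
G1 X4.62 Y1.37 E0.8435
G1 X1.88 Y-2.54 E1.0976
G1 X-4.42 Y1.88 E1.5071
G1 X-4.78 Y1.06 E1.5548
G1 X-4.83 Y-0.85 E1.6565

At z = 12.8 mm: the cone contributes a regular 16-gon of circumradius 4.900 (interpolated between r1=6.5 and r2=4 at t=0.640); the cube at (-1, -3) is present — its section is the full 17×21 rectangle; After the difference (first − rest): starting from the cone, the 17×21 cube at (-1, -3) partially overlaps it — only the 39.69 mm² overlap (of its 357.00 mm²) is removed, clipping the outline — 1 connected region; (whole slice rotated 55° about Z — lengths, areas and connectivity unchanged). The outline is a single polygon with 13 vertices. Extrusion per mm of travel: 0.4 × 0.32 / (π × 0.875²) = 0.053216. Accumulating E over each segment gives final E = 1.6565.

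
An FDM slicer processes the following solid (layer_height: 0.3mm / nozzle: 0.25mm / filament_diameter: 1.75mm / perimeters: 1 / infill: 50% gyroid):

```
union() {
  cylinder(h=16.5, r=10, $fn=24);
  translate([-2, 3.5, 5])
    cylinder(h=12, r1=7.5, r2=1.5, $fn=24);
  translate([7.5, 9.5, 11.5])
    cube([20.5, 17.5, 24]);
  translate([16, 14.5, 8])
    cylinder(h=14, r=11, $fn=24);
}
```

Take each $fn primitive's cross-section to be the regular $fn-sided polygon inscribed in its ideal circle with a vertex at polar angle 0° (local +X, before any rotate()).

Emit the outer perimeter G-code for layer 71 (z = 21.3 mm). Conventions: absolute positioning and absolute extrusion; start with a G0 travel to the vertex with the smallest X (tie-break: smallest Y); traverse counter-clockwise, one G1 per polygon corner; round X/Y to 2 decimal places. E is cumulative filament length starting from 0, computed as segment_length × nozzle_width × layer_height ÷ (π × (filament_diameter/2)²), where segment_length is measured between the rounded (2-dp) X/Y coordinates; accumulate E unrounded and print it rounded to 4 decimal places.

At z = 21.3 mm: the cylinder is not intersected at this z (z outside [0, 16.5]); the cone at (-2, 3.5) does not reach this height (z outside [5, 17]); the 20.5×17.5 cube at (7.5, 9.5) contributes its full rectangle; the r=11 cylinder at (16, 14.5) gives a regular 24-gon of circumradius 11 (constant along its height); Taking the union: the regions partially overlap (shared area 271.65 mm²), so overlapping operands fuse into one piece — 1 connected region. The outline is a single polygon with 18 vertices. Extrusion per mm of travel: 0.25 × 0.3 / (π × 0.875²) = 0.031181. Accumulating E over each segment gives final E = 2.5765.

G0 X5.00 Y14.50 Z21.30
G1 X5.37 Y11.65 E0.0896
G1 X6.47 Y9.00 E0.1791
G1 X8.22 Y6.72 E0.2687
G1 X10.50 Y4.97 E0.3583
G1 X13.15 Y3.87 E0.4478
G1 X16.00 Y3.50 E0.5374
G1 X18.85 Y3.87 E0.6270
G1 X21.50 Y4.97 E0.7165
G1 X23.78 Y6.72 E0.8061
G1 X25.53 Y9.00 E0.8957
G1 X25.73 Y9.50 E0.9125
G1 X28.00 Y9.50 E0.9833
G1 X28.00 Y27.00 E1.5290
G1 X7.50 Y27.00 E2.1682
G1 X7.50 Y21.34 E2.3447
G1 X6.47 Y20.00 E2.3974
G1 X5.37 Y17.35 E2.4868
G1 X5.00 Y14.50 E2.5765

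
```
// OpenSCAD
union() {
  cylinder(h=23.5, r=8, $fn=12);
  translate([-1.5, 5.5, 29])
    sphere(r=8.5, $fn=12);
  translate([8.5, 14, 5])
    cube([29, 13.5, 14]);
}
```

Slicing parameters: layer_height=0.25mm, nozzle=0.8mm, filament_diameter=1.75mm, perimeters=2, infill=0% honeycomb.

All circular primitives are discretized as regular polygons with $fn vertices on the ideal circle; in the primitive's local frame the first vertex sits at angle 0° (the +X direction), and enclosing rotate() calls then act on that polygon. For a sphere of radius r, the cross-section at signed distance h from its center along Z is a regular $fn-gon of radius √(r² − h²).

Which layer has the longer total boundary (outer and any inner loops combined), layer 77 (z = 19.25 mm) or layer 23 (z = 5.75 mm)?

Layer 77 (z = 19.25): the cylinder: section is a regular 12-gon, circumradius r=8 (perimeter = 2·12·8.000·sin(180°/12) = 49.69 mm); the sphere at (-1.5, 5.5) is absent (|z−center|=9.750 > r=8.5); the cube at (8.5, 14) is not intersected at this z (z outside [5, 19]); Merging all regions: only the r=8 cylinder is present, so the union is just that shape — boundary = 49.69 mm. So its perimeter = 49.69 mm. Layer 23 (z = 5.75): the cylinder: section is a regular 12-gon, circumradius r=8 (perimeter = 2·12·8.000·sin(180°/12) = 49.69 mm); the sphere at (-1.5, 5.5) is absent (|z−center|=23.250 > r=8.5); the cube at (8.5, 14) (footprint 29×13.5) is included at this height (perimeter 85.00 mm); Merging all regions: the 2 present regions are separate (no shared area or edge), so areas and boundary lengths simply add and each stays a separate island — boundary = 134.69 mm. So its perimeter = 134.69 mm. Layer 23 is larger (134.69 vs 49.69 mm).

layer 23 (z = 5.75 mm)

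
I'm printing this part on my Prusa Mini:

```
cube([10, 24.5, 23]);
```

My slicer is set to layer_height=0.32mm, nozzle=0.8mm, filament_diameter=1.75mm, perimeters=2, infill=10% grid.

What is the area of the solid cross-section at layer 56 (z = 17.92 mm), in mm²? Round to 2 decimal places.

245.00 mm²

At z = 17.92 mm: the cube (footprint 10×24.5) is included at this height (area 245.00 mm²). Overall, the cross-section is a single solid region. Net area = 245.00 mm².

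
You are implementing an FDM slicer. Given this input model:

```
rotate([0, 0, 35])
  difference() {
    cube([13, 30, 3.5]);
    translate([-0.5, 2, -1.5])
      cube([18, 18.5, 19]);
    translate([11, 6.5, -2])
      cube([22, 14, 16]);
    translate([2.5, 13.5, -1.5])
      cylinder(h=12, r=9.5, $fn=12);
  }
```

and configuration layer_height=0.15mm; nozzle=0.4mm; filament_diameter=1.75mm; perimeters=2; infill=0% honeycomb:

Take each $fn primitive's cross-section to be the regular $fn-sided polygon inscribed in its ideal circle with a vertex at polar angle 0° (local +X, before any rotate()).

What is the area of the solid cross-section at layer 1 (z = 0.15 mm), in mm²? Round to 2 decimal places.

134.48 mm²

At z = 0.15 mm: the cube (footprint 13×30) is included at this height (area 390.00 mm²); the cube at (-0.5, 2) is present — its section is the full 18×18.5 rectangle (area 333.00 mm²); the cube at (11, 6.5) (footprint 22×14) is included at this height (area 308.00 mm²); the cylinder at (2.5, 13.5): section is a regular 12-gon, circumradius r=9.5 (area = (12/2)·9.500²·sin(360°/12) = 270.75 mm²); Subtracting the remaining from the first: starting from the 13×30 cube (390.00 mm²), the 18×18.5 cube at (-0.5, 2) partially overlaps it — only the 240.50 mm² overlap (of its 333.00 mm²) is removed, clipping the outline; the 22×14 cube at (11, 6.5) misses the remaining region (no effect); the r=9.5 cylinder at (2.5, 13.5) partially overlaps it — only the 15.02 mm² overlap (of its 270.75 mm²) is removed, clipping the outline — area = 134.48 mm²; (whole slice rotated 35° about Z — lengths, areas and connectivity unchanged). Overall, the cross-section has 2 separate islands. Net area = 134.48 mm².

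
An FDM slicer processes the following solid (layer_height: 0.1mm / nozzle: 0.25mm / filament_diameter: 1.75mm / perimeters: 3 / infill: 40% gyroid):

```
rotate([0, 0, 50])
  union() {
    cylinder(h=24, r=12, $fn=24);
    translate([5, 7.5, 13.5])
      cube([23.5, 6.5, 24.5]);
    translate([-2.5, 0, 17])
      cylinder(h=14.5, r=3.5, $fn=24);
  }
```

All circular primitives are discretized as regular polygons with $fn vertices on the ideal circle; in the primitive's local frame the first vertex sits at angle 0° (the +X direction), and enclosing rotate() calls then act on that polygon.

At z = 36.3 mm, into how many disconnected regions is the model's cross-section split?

At z = 36.3 mm: the cylinder is not intersected at this z (z outside [0, 24]); the cube at (5, 7.5) is present — its section is the full 23.5×6.5 rectangle; the cylinder at (-2.5, 0) is not intersected at this z (z outside [17, 31.5]); Taking the union: only the 23.5×6.5 cube at (5, 7.5) is present, so the union is just that shape — 1 connected region; (whole slice rotated 50° about Z — lengths, areas and connectivity unchanged). The result has 1 disconnected region.

1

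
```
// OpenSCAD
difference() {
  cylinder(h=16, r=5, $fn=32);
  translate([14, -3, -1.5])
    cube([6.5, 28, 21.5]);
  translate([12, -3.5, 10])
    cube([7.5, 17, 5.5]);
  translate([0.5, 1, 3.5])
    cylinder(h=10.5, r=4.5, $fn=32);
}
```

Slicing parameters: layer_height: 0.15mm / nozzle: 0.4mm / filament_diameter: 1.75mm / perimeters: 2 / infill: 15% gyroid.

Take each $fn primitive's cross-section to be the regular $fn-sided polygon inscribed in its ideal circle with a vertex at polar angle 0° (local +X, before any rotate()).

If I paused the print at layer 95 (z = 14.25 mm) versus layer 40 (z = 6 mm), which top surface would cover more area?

layer 95 (z = 14.25 mm)

Layer 95 (z = 14.25): the r=5 cylinder contributes a regular 32-gon of circumradius 5 (area = (32/2)·5.000²·sin(360°/32) = 78.04 mm²); the cube at (14, -3) (footprint 6.5×28) is included at this height (area 182.00 mm²); the 7.5×17 cube at (12, -3.5) contributes its full rectangle (area 127.50 mm²); the cylinder at (0.5, 1) is not intersected at this z (z outside [3.5, 14]); After the difference (first − rest): starting from the r=5 cylinder (78.04 mm²), the 6.5×28 cube at (14, -3) misses the remaining region (no effect); the 7.5×17 cube at (12, -3.5) misses the remaining region (no effect) — area = 78.04 mm². So its area = 78.04 mm². Layer 40 (z = 6): the cylinder: section is a regular 32-gon, circumradius r=5 (area = (32/2)·5.000²·sin(360°/32) = 78.04 mm²); the 6.5×28 cube at (14, -3) contributes its full rectangle (area 182.00 mm²); the cube at (12, -3.5) is absent (z outside [10, 15.5]); the cylinder at (0.5, 1): section is a regular 32-gon, circumradius r=4.5 (area = (32/2)·4.500²·sin(360°/32) = 63.21 mm²); After the difference (first − rest): starting from the r=5 cylinder (78.04 mm²), the 6.5×28 cube at (14, -3) misses the remaining region (no effect); the r=4.5 cylinder at (0.5, 1) partially overlaps it — only the 58.98 mm² overlap (of its 63.21 mm²) is removed, clipping the outline — area = 19.05 mm². So its area = 19.05 mm². Layer 95 is larger (78.04 vs 19.05 mm²).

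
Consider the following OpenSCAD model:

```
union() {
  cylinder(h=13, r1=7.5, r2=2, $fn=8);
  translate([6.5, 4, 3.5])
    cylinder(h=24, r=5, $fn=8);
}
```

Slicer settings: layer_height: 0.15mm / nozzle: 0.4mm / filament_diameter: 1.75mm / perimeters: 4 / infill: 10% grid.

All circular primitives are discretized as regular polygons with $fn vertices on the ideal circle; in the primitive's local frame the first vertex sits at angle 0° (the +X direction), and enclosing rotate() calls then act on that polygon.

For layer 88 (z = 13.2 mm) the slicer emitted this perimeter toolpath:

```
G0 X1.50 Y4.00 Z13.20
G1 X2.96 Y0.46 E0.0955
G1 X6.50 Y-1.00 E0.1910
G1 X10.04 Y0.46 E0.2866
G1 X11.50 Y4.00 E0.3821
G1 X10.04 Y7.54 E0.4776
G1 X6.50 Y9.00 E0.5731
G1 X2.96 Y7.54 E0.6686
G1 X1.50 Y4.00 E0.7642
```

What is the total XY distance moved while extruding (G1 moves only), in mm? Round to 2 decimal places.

30.63 mm

Sum the Euclidean lengths of each G1 segment: total = 30.63 mm.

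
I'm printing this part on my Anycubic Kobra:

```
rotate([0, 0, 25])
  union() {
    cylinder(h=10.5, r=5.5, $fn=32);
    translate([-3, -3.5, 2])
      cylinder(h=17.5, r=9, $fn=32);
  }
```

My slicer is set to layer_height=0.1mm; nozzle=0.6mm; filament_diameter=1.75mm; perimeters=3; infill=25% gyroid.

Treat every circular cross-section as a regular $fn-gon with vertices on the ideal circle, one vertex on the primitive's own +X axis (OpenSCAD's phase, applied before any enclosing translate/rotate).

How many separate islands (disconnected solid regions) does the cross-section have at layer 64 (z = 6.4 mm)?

1

At z = 6.4 mm: the r=5.5 cylinder contributes a regular 32-gon of circumradius 5.5; the r=9 cylinder at (-3, -3.5) contributes a regular 32-gon of circumradius 9; Combining (union): the regions partially overlap (shared area 87.12 mm²), so overlapping operands fuse into one piece — 1 connected region; (rotated 25° about Z; rotation is an isometry so areas/perimeters/island counts are preserved). Overall, the cross-section is a single solid region. Island count = 1.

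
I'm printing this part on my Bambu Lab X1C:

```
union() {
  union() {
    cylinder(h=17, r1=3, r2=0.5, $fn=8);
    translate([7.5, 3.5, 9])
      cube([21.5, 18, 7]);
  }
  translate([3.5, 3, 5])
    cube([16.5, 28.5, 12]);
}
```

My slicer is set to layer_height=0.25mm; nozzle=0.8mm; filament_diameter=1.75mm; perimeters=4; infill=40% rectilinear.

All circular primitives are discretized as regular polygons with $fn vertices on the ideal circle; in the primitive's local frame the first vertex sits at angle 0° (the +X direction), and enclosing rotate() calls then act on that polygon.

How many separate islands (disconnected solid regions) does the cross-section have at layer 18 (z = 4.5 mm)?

At z = 4.5 mm: the cone (r1=3→r2=0.5) has section circumradius 2.338 here — a regular 8-gon; the cube at (7.5, 3.5) is not intersected at this z (z outside [9, 16]); Merging all regions: only the cone is present, so the union is just that shape — 1 connected region; the cube at (3.5, 3) is absent (z outside [5, 17]); Combining (union): only the result so far is present, so the union is just that shape — 1 connected region. Overall, the cross-section is a single solid region. Island count = 1.

1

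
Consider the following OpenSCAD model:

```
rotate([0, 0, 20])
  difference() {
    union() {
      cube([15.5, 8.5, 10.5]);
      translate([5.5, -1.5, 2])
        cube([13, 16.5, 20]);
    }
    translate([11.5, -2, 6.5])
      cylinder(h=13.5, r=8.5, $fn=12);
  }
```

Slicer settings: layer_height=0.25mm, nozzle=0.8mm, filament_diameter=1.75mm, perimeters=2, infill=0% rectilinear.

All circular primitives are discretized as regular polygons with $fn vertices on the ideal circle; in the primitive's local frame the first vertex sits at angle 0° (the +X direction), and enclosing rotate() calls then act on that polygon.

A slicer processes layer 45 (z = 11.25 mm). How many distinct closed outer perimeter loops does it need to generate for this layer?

At z = 11.25 mm: the cube is absent (z outside [0, 10.5]); the cube at (5.5, -1.5) is present — its section is the full 13×16.5 rectangle; Merging all regions: only the 13×16.5 cube at (5.5, -1.5) is present, so the union is just that shape — 1 connected region; the r=8.5 cylinder at (11.5, -2) gives a regular 12-gon of circumradius 8.5 (constant along its height); After the difference (first − rest): starting from the result so far, the r=8.5 cylinder at (11.5, -2) partially overlaps it — only the 88.72 mm² overlap (of its 216.75 mm²) is removed, clipping the outline — 1 connected region; (whole slice rotated 20° about Z — lengths, areas and connectivity unchanged). The result has 1 disconnected region.

1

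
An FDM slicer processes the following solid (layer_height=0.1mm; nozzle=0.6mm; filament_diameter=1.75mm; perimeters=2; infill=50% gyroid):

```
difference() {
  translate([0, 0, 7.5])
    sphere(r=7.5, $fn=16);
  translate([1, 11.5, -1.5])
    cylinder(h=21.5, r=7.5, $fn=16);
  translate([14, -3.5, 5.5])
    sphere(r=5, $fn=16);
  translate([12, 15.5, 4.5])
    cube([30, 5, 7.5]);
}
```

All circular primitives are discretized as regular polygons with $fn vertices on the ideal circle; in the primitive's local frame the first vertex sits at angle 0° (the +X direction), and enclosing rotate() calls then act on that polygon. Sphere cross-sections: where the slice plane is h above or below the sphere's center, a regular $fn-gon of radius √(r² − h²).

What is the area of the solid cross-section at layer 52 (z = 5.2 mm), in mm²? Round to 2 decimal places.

138.82 mm²

At z = 5.2 mm: the r=7.5 sphere slices to a regular 16-gon of circumradius 7.139 (√(r²−h²) with h=2.3 from center) (area = (16/2)·7.139²·sin(360°/16) = 156.01 mm²); the cylinder at (1, 11.5): section is a regular 16-gon, circumradius r=7.5 (area = (16/2)·7.500²·sin(360°/16) = 172.21 mm²); the r=5 sphere at (14, -3.5) contributes a regular 16-gon of circumradius √(5²−0.3²) = 4.991 (area = (16/2)·4.991²·sin(360°/16) = 76.26 mm²); the cube at (12, 15.5) is present — its section is the full 30×5 rectangle (area 150.00 mm²); Subtracting the remaining from the first: starting from the r=7.5 sphere (156.01 mm²), the r=7.5 cylinder at (1, 11.5) partially overlaps it — only the 17.19 mm² overlap (of its 172.21 mm²) is removed, clipping the outline; the r=5 sphere at (14, -3.5) misses the remaining region (no effect); the 30×5 cube at (12, 15.5) misses the remaining region (no effect) — area = 138.82 mm². Overall, the cross-section is a single solid region. Net area = 138.82 mm².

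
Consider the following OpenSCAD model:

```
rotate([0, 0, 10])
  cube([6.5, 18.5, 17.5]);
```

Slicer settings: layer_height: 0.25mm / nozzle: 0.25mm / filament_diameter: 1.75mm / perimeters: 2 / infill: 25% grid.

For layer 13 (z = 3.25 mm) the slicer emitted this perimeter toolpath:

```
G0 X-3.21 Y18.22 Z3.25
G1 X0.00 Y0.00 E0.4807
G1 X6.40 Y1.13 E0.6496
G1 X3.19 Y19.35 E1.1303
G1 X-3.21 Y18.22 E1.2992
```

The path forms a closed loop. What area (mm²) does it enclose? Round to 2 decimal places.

Apply the shoelace formula to the sequence of (X, Y) vertices; enclosed area = 120.24 mm².

120.24 mm²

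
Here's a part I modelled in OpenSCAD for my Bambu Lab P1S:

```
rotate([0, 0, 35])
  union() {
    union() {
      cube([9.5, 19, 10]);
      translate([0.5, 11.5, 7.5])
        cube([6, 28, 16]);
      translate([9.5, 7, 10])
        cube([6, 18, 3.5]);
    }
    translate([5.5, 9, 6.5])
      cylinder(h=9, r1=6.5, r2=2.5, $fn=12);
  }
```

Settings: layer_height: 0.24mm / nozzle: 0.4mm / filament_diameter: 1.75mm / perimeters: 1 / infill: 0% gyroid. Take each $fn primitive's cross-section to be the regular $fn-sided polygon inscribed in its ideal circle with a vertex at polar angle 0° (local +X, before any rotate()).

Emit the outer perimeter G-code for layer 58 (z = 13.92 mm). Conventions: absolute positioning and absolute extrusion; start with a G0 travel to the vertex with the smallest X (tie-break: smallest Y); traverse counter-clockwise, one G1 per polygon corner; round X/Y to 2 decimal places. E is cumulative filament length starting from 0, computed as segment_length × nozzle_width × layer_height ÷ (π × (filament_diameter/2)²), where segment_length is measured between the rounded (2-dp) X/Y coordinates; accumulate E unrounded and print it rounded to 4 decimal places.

At z = 13.92 mm: the cube is absent (z outside [0, 10]); the cube at (0.5, 11.5) is present — its section is the full 6×28 rectangle; the cube at (9.5, 7) is absent (z outside [10, 13.5]); Taking the union: only the 6×28 cube at (0.5, 11.5) is present, so the union is just that shape — 1 connected region; the cone at (5.5, 9) contributes a regular 12-gon of circumradius 3.202 (interpolated between r1=6.5 and r2=2.5 at t=0.824); Taking the union: the regions partially overlap (shared area 1.39 mm²), so overlapping operands fuse into one piece — 1 connected region; (whole slice rotated 35° about Z — lengths, areas and connectivity unchanged). The outline is a single polygon with 15 vertices. Extrusion per mm of travel: 0.4 × 0.24 / (π × 0.875²) = 0.039912. Accumulating E over each segment gives final E = 3.2531.

G0 X-22.25 Y32.64 Z13.92
G1 X-6.19 Y9.71 E1.1173
G1 X-3.63 Y11.50 E1.2420
G1 X-3.85 Y10.25 E1.2927
G1 X-3.28 Y8.69 E1.3590
G1 X-2.01 Y7.62 E1.4252
G1 X-0.38 Y7.34 E1.4912
G1 X1.18 Y7.90 E1.5574
G1 X2.25 Y9.17 E1.6237
G1 X2.53 Y10.81 E1.6901
G1 X1.97 Y12.36 E1.7559
G1 X0.70 Y13.43 E1.8221
G1 X-0.94 Y13.72 E1.8886
G1 X-1.52 Y13.50 E1.9134
G1 X-17.33 Y36.08 E3.0135
G1 X-22.25 Y32.64 E3.2531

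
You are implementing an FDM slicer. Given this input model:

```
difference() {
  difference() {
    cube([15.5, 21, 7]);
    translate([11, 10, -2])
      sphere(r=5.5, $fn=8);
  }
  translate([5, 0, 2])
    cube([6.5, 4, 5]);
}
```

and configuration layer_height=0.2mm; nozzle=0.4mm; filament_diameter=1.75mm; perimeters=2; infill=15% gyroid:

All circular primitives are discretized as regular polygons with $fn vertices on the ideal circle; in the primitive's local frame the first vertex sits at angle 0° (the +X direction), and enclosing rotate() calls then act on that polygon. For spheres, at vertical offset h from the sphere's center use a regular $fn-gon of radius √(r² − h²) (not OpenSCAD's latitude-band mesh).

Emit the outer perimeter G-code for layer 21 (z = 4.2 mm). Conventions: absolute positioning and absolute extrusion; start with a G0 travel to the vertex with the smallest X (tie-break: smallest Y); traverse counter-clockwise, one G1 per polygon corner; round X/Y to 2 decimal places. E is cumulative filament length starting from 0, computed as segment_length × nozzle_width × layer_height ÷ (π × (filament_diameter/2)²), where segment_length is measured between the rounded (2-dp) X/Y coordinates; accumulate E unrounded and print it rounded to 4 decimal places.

G0 X0.00 Y0.00 Z4.20
G1 X5.00 Y0.00 E0.1663
G1 X5.00 Y4.00 E0.2993
G1 X11.50 Y4.00 E0.5155
G1 X11.50 Y0.00 E0.6486
G1 X15.50 Y0.00 E0.7816
G1 X15.50 Y21.00 E1.4801
G1 X0.00 Y21.00 E1.9956
G1 X0.00 Y0.00 E2.6941

At z = 4.2 mm: the 15.5×21 cube contributes its full rectangle; the sphere at (11, 10) is absent (|z−center|=6.200 > r=5.5); Subtracting the remaining from the first: none of the subtracted shapes is present at this height, so the 15.5×21 cube is unchanged — 1 connected region; the cube at (5, 0) is present — its section is the full 6.5×4 rectangle; After the difference (first − rest): starting from the result so far, the 6.5×4 cube at (5, 0) lies inside it touching the edge (removes its full 26.00 mm²) — 1 connected region. The outline is a single polygon with 8 vertices. Extrusion per mm of travel: 0.4 × 0.2 / (π × 0.875²) = 0.033260. Accumulating E over each segment gives final E = 2.6941.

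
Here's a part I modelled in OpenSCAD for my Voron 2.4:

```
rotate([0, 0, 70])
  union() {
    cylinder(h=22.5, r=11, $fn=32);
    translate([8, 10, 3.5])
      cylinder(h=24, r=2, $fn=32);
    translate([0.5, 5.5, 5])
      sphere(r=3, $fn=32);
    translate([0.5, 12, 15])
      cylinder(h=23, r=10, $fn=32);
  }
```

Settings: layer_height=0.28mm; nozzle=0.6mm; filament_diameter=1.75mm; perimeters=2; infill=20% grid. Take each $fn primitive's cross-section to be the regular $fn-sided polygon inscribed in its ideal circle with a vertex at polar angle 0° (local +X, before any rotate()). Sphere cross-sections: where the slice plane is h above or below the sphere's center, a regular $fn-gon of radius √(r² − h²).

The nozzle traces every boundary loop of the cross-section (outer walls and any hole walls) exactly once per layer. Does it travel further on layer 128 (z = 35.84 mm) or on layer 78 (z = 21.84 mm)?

layer 78 (z = 21.84 mm)

Layer 128 (z = 35.84): the cylinder is not intersected at this z (z outside [0, 22.5]); the cylinder at (8, 10) is not intersected at this z (z outside [3.5, 27.5]); the sphere at (0.5, 5.5) does not reach this height (|z−center|=30.840 > r=3); the cylinder at (0.5, 12): section is a regular 32-gon, circumradius r=10 (perimeter = 2·32·10.000·sin(180°/32) = 62.73 mm); Taking the union: only the r=10 cylinder at (0.5, 12) is present, so the union is just that shape — boundary = 62.73 mm; (whole slice rotated 70° about Z — lengths, areas and connectivity unchanged). So its perimeter = 62.73 mm. Layer 78 (z = 21.84): the cylinder: section is a regular 32-gon, circumradius r=11 (perimeter = 2·32·11.000·sin(180°/32) = 69.00 mm); the cylinder at (8, 10): section is a regular 32-gon, circumradius r=2 (perimeter = 2·32·2.000·sin(180°/32) = 12.55 mm); the sphere at (0.5, 5.5) is absent (|z−center|=16.840 > r=3); the r=10 cylinder at (0.5, 12) contributes a regular 32-gon of circumradius 10 (perimeter = 2·32·10.000·sin(180°/32) = 62.73 mm); Merging all regions: the regions partially overlap (shared area 119.56 mm²), so the edge portions inside another operand are dropped and the merged outline is re-measured after clipping — boundary = 91.56 mm; (rotated 70° about Z; rotation is an isometry so areas/perimeters/island counts are preserved). So its perimeter = 91.56 mm. Layer 78 is larger (91.56 vs 62.73 mm).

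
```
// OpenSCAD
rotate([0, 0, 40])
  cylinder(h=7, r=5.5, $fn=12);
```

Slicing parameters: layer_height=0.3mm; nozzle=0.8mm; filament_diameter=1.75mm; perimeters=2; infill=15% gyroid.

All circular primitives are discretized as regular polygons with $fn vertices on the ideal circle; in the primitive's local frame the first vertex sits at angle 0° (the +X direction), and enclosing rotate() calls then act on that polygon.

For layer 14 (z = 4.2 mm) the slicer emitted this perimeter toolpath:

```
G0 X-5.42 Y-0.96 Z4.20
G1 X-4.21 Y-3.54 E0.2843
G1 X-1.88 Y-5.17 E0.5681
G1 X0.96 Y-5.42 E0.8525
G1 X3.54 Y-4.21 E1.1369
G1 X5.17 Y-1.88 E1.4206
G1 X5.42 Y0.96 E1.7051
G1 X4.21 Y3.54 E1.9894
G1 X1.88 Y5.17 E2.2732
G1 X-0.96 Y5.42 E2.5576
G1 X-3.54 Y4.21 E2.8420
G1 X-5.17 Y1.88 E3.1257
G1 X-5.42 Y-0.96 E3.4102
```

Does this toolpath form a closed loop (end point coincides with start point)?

yes

Start point (G0): (-5.42, -0.96). End point (last G1): the path returns to the start — closed.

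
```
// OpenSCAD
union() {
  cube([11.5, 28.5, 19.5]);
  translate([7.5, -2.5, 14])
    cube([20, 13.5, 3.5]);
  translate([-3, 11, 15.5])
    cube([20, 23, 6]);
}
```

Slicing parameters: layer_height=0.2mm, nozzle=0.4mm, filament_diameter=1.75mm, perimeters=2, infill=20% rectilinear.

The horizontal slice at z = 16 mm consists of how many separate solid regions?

At z = 16 mm: the cube is present — its section is the full 11.5×28.5 rectangle; the 20×13.5 cube at (7.5, -2.5) contributes its full rectangle; the cube at (-3, 11) (footprint 20×23) is included at this height; Taking the union: the regions partially overlap (shared area 245.25 mm²), so overlapping operands fuse into one piece — 1 connected region. The result has 1 disconnected region.

1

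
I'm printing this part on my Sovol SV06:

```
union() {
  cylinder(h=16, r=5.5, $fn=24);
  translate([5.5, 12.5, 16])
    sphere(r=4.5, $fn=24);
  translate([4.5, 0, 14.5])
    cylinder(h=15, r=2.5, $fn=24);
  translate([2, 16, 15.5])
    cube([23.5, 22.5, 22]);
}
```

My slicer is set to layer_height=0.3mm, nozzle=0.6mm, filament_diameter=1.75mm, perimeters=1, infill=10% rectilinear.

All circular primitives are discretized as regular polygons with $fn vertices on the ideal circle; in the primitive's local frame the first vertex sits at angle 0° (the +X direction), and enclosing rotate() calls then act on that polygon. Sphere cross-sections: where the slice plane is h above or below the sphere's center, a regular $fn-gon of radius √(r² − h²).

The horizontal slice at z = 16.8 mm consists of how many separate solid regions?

2

At z = 16.8 mm: the cylinder does not reach this height (z outside [0, 16]); the sphere at (5.5, 12.5): section is a regular 24-gon, circumradius = √(r²−h²) = √(4.5²−0.8²) = 4.428; the r=2.5 cylinder at (4.5, 0) contributes a regular 24-gon of circumradius 2.5; the cube at (2, 16) is present — its section is the full 23.5×22.5 rectangle; Combining (union): the regions partially overlap (shared area 3.29 mm²), so overlapping operands fuse into one piece — 2 connected regions. The result has 2 disconnected regions.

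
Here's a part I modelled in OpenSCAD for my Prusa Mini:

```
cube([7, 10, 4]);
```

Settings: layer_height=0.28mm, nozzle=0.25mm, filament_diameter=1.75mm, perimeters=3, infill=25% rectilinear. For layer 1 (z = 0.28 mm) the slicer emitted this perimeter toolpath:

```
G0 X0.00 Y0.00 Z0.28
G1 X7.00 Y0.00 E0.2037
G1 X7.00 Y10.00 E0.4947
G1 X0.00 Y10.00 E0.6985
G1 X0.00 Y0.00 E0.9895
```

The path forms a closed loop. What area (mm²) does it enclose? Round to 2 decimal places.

Apply the shoelace formula to the sequence of (X, Y) vertices; enclosed area = 70.00 mm².

70.00 mm²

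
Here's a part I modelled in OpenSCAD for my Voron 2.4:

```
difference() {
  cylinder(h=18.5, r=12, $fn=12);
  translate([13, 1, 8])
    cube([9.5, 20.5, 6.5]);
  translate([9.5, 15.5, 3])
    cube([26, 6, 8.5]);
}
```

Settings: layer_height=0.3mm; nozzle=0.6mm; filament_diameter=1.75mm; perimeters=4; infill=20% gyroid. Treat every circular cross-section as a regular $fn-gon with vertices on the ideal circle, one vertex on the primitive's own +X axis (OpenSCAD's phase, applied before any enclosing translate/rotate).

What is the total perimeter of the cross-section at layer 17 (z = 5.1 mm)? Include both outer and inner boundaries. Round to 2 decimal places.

At z = 5.1 mm: the cylinder: section is a regular 12-gon, circumradius r=12 (perimeter = 2·12·12.000·sin(180°/12) = 74.54 mm); the cube at (13, 1) does not reach this height (z outside [8, 14.5]); the cube at (9.5, 15.5) (footprint 26×6) is included at this height (perimeter 64.00 mm); Taking the first minus the rest: starting from the r=12 cylinder, the 26×6 cube at (9.5, 15.5) misses the remaining region (no effect) — boundary = 74.54 mm. Overall, the cross-section is a single solid region. Total boundary length (outer) = 74.54 mm.

74.54 mm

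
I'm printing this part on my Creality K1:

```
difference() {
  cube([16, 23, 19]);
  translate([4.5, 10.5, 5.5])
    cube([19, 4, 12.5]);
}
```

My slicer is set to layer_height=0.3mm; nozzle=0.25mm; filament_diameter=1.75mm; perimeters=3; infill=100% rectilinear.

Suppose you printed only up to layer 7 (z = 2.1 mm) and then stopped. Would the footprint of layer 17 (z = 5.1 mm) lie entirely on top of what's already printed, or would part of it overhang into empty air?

entirely on top

Compare the two slices. At z = 2.1: the cube is present — its section is the full 16×23 rectangle (area 368.00 mm²); the cube at (4.5, 10.5) is absent (z outside [5.5, 18]); Taking the first minus the rest: none of the subtracted shapes is present at this height, so the 16×23 cube is unchanged — area = 368.00 mm². At z = 5.1: the 16×23 cube contributes its full rectangle (area 368.00 mm²); the cube at (4.5, 10.5) is not intersected at this z (z outside [5.5, 18]); Subtracting the remaining from the first: none of the subtracted shapes is present at this height, so the 16×23 cube is unchanged — area = 368.00 mm². Checking containment: the cross-section at z = 5.1 is a subset of the cross-section at z = 2.1.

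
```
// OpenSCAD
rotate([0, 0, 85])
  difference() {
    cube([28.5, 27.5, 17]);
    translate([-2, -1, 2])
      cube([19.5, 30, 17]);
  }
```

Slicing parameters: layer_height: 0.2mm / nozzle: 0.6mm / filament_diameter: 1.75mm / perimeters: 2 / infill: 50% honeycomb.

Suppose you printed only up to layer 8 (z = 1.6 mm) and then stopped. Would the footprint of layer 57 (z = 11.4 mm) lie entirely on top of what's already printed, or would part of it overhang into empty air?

Compare the two slices. At z = 1.6: the cube (footprint 28.5×27.5) is included at this height (area 783.75 mm²); the cube at (-2, -1) does not reach this height (z outside [2, 19]); After the difference (first − rest): none of the subtracted shapes is present at this height, so the 28.5×27.5 cube is unchanged — area = 783.75 mm²; (whole slice rotated 85° about Z — lengths, areas and connectivity unchanged). At z = 11.4: the cube (footprint 28.5×27.5) is included at this height (area 783.75 mm²); the 19.5×30 cube at (-2, -1) contributes its full rectangle (area 585.00 mm²); Taking the first minus the rest: starting from the 28.5×27.5 cube (783.75 mm²), the 19.5×30 cube at (-2, -1) partially overlaps it — only the 481.25 mm² overlap (of its 585.00 mm²) is removed, clipping the outline — area = 302.50 mm²; (whole slice rotated 85° about Z — lengths, areas and connectivity unchanged). Checking containment: the cross-section at z = 11.4 is a subset of the cross-section at z = 1.6.

entirely on top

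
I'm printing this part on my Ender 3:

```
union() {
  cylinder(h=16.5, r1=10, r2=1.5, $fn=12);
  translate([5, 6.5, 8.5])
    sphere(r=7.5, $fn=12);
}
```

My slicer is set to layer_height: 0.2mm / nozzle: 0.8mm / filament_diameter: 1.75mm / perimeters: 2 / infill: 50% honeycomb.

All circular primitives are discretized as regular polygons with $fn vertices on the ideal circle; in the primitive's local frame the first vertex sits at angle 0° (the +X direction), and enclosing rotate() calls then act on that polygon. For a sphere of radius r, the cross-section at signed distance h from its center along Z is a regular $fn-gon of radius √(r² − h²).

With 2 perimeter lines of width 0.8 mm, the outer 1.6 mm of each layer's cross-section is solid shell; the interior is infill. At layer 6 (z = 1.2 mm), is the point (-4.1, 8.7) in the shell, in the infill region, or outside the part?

outside

At z = 1.2 mm: the cone (r1=10→r2=1.5) has section circumradius 9.382 here — a regular 12-gon; the r=7.5 sphere at (5, 6.5) contributes a regular 12-gon of circumradius √(7.5²−7.3²) = 1.720; Taking the union: the regions partially overlap (shared area 7.40 mm²), so overlapping operands fuse into one piece — 1 connected region. Overall, the cross-section is a single solid region. The nearest boundary edge runs (-4.69, 8.12)→(0.00, 9.38); distance from the point to it = 0.40 mm. The point is not inside any of the regions above, so it lies outside the cross-section (0.40 mm from the nearest boundary).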